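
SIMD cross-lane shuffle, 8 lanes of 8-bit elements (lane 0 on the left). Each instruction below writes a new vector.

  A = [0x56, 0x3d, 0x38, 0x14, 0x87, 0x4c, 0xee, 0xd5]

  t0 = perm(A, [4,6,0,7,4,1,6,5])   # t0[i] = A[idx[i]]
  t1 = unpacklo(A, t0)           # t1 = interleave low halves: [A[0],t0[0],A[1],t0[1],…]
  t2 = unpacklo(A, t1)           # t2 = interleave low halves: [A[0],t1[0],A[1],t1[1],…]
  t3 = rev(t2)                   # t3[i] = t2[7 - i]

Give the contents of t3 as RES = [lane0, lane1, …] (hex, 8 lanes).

  t0: 87 ee 56 d5 87 3d ee 4c
  t1: 56 87 3d ee 38 56 14 d5
  t2: 56 56 3d 87 38 3d 14 ee
  t3: ee 14 3d 38 87 3d 56 56

RES = [0xee, 0x14, 0x3d, 0x38, 0x87, 0x3d, 0x56, 0x56]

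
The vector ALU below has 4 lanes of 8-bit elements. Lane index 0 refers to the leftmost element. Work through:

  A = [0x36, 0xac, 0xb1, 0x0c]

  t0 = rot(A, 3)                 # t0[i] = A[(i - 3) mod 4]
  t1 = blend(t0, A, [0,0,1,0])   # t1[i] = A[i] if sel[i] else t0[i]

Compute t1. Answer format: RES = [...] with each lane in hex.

RES = [ 0xac  0xb1  0xb1  0x36 ]

t0 = [0xac, 0xb1, 0x0c, 0x36]
t1 = [0xac, 0xb1, 0xb1, 0x36]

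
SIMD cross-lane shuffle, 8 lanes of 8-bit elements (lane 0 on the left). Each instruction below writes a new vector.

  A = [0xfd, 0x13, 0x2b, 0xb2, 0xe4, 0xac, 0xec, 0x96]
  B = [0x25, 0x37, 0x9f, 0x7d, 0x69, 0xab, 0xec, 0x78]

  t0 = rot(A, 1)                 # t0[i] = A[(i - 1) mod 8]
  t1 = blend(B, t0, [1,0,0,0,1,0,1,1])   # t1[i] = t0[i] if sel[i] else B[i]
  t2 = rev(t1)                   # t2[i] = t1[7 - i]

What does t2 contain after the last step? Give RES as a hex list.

RES = [ 0xec  0xac  0xab  0xb2  0x7d  0x9f  0x37  0x96 ]

  t0: 96 fd 13 2b b2 e4 ac ec
  t1: 96 37 9f 7d b2 ab ac ec
  t2: ec ac ab b2 7d 9f 37 96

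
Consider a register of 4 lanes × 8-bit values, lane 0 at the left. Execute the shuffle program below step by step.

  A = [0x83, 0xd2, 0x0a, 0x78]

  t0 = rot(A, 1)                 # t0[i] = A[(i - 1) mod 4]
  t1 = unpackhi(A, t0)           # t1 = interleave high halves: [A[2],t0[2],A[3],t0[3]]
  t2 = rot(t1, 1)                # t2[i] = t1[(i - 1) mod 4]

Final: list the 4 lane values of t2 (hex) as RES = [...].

t0 = [0x78, 0x83, 0xd2, 0x0a]
t1 = [0x0a, 0xd2, 0x78, 0x0a]
t2 = [0x0a, 0x0a, 0xd2, 0x78]

RES = [0x0a, 0x0a, 0xd2, 0x78]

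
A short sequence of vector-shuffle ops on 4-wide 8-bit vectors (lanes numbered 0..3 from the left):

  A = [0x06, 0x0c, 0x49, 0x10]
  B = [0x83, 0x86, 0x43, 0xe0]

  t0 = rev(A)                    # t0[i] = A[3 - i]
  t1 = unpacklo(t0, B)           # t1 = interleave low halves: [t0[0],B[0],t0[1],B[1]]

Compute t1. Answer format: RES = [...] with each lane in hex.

t0 = [0x10, 0x49, 0x0c, 0x06]
t1 = [0x10, 0x83, 0x49, 0x86]

RES = [ 0x10  0x83  0x49  0x86 ]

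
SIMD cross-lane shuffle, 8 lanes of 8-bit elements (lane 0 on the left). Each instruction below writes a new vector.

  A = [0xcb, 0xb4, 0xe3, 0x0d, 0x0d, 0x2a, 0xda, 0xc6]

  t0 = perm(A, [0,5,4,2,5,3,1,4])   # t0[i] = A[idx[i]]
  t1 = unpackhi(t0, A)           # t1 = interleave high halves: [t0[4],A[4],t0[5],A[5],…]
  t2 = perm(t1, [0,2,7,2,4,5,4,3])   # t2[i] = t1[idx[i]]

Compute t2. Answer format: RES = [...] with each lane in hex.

  t0: cb 2a 0d e3 2a 0d b4 0d
  t1: 2a 0d 0d 2a b4 da 0d c6
  t2: 2a 0d c6 0d b4 da b4 2a

RES = [0x2a, 0x0d, 0xc6, 0x0d, 0xb4, 0xda, 0xb4, 0x2a]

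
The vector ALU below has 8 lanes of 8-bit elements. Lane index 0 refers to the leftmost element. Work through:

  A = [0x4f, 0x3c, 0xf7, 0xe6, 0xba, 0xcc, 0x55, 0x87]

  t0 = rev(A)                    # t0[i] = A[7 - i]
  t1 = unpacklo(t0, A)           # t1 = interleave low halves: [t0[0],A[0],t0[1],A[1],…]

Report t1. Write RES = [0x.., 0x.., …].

→ t0 |87|55|cc|ba|e6|f7|3c|4f|
→ t1 |87|4f|55|3c|cc|f7|ba|e6|

RES = [0x87, 0x4f, 0x55, 0x3c, 0xcc, 0xf7, 0xba, 0xe6]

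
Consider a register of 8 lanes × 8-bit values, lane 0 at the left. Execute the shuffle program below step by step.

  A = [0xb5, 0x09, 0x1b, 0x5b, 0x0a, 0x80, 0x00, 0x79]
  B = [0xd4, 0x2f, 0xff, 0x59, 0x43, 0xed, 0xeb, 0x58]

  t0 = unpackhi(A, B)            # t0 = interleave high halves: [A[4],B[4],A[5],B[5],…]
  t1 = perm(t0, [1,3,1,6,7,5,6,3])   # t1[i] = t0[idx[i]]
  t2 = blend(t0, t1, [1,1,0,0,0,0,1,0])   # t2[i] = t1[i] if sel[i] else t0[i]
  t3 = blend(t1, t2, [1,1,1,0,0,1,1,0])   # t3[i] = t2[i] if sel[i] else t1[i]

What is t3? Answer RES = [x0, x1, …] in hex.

RES = [0x43, 0xed, 0x80, 0x79, 0x58, 0xeb, 0x79, 0xed]

  t0: 0a 43 80 ed 00 eb 79 58
  t1: 43 ed 43 79 58 eb 79 ed
  t2: 43 ed 80 ed 00 eb 79 58
  t3: 43 ed 80 79 58 eb 79 ed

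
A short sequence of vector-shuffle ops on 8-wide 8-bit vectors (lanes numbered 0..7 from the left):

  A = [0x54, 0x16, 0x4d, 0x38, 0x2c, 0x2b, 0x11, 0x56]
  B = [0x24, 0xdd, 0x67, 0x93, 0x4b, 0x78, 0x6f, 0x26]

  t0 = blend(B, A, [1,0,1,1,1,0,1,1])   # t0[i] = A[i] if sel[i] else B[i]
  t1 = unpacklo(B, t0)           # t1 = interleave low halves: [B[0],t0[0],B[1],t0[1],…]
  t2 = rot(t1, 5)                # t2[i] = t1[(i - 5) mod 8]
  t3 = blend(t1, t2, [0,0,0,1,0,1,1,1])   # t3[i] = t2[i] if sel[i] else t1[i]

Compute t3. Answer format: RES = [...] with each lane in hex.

RES = [ 0x24  0x54  0xdd  0x93  0x67  0x24  0x54  0xdd ]

t0 = [0x54, 0xdd, 0x4d, 0x38, 0x2c, 0x78, 0x11, 0x56]
t1 = [0x24, 0x54, 0xdd, 0xdd, 0x67, 0x4d, 0x93, 0x38]
t2 = [0xdd, 0x67, 0x4d, 0x93, 0x38, 0x24, 0x54, 0xdd]
t3 = [0x24, 0x54, 0xdd, 0x93, 0x67, 0x24, 0x54, 0xdd]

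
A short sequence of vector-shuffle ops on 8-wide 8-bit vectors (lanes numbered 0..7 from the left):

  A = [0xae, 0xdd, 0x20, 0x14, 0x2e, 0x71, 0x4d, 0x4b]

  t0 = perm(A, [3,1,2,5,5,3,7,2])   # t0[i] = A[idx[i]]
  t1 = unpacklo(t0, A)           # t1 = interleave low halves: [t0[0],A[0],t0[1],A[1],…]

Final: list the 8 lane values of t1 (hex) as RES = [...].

→ t0 |14|dd|20|71|71|14|4b|20|
→ t1 |14|ae|dd|dd|20|20|71|14|

RES = [ 0x14  0xae  0xdd  0xdd  0x20  0x20  0x71  0x14 ]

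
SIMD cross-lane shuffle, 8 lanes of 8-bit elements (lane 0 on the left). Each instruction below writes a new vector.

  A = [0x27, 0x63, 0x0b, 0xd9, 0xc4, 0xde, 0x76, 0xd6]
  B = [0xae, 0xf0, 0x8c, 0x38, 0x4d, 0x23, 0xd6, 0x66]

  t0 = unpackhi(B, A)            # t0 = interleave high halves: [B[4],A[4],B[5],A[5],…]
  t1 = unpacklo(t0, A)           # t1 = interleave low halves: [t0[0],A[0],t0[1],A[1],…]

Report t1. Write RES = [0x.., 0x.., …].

RES = [0x4d, 0x27, 0xc4, 0x63, 0x23, 0x0b, 0xde, 0xd9]

  t0: 4d c4 23 de d6 76 66 d6
  t1: 4d 27 c4 63 23 0b de d9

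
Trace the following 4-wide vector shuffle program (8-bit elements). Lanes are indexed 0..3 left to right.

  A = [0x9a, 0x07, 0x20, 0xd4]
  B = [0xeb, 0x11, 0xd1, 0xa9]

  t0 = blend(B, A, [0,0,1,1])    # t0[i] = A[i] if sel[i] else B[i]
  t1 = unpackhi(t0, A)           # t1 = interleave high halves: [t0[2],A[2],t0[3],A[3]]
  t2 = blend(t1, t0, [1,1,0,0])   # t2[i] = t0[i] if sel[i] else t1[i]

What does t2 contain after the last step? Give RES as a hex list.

→ t0 |eb|11|20|d4|
→ t1 |20|20|d4|d4|
→ t2 |eb|11|d4|d4|

RES = [0xeb, 0x11, 0xd4, 0xd4]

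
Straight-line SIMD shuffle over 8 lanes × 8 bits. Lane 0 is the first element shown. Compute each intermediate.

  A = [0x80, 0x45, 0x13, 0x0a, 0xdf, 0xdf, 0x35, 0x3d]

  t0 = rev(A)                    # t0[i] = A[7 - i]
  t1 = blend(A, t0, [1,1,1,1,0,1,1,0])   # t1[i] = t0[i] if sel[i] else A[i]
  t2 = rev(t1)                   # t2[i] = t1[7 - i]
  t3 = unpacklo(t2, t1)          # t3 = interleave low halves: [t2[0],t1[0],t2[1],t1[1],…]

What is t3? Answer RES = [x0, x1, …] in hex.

  t0: 3d 35 df df 0a 13 45 80
  t1: 3d 35 df df df 13 45 3d
  t2: 3d 45 13 df df df 35 3d
  t3: 3d 3d 45 35 13 df df df

RES = [ 0x3d  0x3d  0x45  0x35  0x13  0xdf  0xdf  0xdf ]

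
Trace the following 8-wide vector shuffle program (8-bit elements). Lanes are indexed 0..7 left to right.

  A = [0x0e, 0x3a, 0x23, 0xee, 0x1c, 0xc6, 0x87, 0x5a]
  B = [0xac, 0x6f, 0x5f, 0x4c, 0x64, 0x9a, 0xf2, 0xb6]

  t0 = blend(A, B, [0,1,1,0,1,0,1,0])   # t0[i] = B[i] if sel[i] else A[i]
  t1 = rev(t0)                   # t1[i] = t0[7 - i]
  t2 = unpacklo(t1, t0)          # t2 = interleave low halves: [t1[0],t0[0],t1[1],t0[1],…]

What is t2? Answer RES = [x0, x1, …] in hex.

RES = [0x5a, 0x0e, 0xf2, 0x6f, 0xc6, 0x5f, 0x64, 0xee]

  t0: 0e 6f 5f ee 64 c6 f2 5a
  t1: 5a f2 c6 64 ee 5f 6f 0e
  t2: 5a 0e f2 6f c6 5f 64 ee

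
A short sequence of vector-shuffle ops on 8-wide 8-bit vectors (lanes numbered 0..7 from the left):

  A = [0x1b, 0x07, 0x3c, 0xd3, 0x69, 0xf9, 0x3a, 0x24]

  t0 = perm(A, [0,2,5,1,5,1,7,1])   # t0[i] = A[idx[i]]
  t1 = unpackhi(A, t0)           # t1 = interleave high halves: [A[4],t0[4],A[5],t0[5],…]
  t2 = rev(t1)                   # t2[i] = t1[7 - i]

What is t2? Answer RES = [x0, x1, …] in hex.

→ t0 |1b|3c|f9|07|f9|07|24|07|
→ t1 |69|f9|f9|07|3a|24|24|07|
→ t2 |07|24|24|3a|07|f9|f9|69|

RES = [0x07, 0x24, 0x24, 0x3a, 0x07, 0xf9, 0xf9, 0x69]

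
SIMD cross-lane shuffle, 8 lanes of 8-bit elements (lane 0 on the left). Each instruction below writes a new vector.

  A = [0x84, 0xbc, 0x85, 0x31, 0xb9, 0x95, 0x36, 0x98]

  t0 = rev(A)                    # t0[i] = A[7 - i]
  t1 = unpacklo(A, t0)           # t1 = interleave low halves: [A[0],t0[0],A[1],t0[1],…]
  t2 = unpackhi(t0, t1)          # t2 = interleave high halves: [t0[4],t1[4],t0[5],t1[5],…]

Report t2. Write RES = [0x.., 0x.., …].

  t0: 98 36 95 b9 31 85 bc 84
  t1: 84 98 bc 36 85 95 31 b9
  t2: 31 85 85 95 bc 31 84 b9

RES = [0x31, 0x85, 0x85, 0x95, 0xbc, 0x31, 0x84, 0xb9]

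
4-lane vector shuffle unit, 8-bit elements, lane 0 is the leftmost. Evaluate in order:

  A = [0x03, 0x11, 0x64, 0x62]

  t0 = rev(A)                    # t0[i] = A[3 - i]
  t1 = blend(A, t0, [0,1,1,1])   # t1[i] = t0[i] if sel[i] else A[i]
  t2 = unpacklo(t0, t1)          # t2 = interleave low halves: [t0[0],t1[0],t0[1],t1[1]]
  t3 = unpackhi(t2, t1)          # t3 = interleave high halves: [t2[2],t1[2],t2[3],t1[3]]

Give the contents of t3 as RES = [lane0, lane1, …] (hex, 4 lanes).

t0 = [0x62, 0x64, 0x11, 0x03]
t1 = [0x03, 0x64, 0x11, 0x03]
t2 = [0x62, 0x03, 0x64, 0x64]
t3 = [0x64, 0x11, 0x64, 0x03]

RES = [ 0x64  0x11  0x64  0x03 ]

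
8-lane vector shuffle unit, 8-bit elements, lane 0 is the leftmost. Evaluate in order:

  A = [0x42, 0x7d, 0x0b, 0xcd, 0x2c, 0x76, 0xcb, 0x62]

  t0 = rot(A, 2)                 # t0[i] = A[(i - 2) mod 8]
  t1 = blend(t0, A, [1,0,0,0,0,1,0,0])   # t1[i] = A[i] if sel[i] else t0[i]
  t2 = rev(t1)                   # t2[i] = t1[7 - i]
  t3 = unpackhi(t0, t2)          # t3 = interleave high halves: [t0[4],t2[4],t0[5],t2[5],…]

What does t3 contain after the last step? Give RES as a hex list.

RES = [0x0b, 0x7d, 0xcd, 0x42, 0x2c, 0x62, 0x76, 0x42]

t0 = [0xcb, 0x62, 0x42, 0x7d, 0x0b, 0xcd, 0x2c, 0x76]
t1 = [0x42, 0x62, 0x42, 0x7d, 0x0b, 0x76, 0x2c, 0x76]
t2 = [0x76, 0x2c, 0x76, 0x0b, 0x7d, 0x42, 0x62, 0x42]
t3 = [0x0b, 0x7d, 0xcd, 0x42, 0x2c, 0x62, 0x76, 0x42]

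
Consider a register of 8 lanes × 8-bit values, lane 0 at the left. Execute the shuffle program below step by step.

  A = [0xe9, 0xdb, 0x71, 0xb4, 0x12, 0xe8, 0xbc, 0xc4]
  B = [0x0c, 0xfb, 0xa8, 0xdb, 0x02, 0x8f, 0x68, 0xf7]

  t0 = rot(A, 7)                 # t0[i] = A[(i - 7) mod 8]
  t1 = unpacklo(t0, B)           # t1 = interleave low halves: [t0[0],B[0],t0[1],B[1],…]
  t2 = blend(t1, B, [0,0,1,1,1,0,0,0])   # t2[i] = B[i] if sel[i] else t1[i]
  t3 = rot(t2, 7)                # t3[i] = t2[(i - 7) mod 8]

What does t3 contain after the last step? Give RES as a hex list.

→ t0 |db|71|b4|12|e8|bc|c4|e9|
→ t1 |db|0c|71|fb|b4|a8|12|db|
→ t2 |db|0c|a8|db|02|a8|12|db|
→ t3 |0c|a8|db|02|a8|12|db|db|

RES = [ 0x0c  0xa8  0xdb  0x02  0xa8  0x12  0xdb  0xdb ]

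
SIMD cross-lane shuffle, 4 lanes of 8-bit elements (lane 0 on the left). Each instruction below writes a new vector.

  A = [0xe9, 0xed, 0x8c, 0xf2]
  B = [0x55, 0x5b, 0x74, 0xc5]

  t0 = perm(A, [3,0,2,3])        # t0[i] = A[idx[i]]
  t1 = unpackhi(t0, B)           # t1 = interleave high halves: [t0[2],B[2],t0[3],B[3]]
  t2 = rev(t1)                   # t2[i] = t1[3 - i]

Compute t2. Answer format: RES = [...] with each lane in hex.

→ t0 |f2|e9|8c|f2|
→ t1 |8c|74|f2|c5|
→ t2 |c5|f2|74|8c|

RES = [0xc5, 0xf2, 0x74, 0x8c]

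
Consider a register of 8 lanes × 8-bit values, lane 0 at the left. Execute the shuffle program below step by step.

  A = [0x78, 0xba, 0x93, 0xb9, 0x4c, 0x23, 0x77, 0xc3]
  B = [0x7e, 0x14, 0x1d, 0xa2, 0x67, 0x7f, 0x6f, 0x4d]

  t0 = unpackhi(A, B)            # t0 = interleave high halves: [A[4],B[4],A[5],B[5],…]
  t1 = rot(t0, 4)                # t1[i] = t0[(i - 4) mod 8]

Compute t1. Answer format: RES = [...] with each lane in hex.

RES = [ 0x77  0x6f  0xc3  0x4d  0x4c  0x67  0x23  0x7f ]

→ t0 |4c|67|23|7f|77|6f|c3|4d|
→ t1 |77|6f|c3|4d|4c|67|23|7f|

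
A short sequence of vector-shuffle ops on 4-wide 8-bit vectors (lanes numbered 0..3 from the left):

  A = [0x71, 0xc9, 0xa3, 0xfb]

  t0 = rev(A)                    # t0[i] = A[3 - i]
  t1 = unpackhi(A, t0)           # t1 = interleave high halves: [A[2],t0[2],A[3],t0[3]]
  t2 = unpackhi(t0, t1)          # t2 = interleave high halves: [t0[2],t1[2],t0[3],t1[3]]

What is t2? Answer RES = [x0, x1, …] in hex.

RES = [0xc9, 0xfb, 0x71, 0x71]

  t0: fb a3 c9 71
  t1: a3 c9 fb 71
  t2: c9 fb 71 71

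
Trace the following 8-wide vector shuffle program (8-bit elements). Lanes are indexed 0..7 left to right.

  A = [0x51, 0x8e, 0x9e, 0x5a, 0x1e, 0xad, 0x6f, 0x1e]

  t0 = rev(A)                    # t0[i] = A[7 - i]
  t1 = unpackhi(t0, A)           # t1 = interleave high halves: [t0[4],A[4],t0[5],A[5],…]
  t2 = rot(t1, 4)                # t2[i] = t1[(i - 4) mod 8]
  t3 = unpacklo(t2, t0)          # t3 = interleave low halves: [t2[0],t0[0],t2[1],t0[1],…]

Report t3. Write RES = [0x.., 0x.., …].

t0 = [0x1e, 0x6f, 0xad, 0x1e, 0x5a, 0x9e, 0x8e, 0x51]
t1 = [0x5a, 0x1e, 0x9e, 0xad, 0x8e, 0x6f, 0x51, 0x1e]
t2 = [0x8e, 0x6f, 0x51, 0x1e, 0x5a, 0x1e, 0x9e, 0xad]
t3 = [0x8e, 0x1e, 0x6f, 0x6f, 0x51, 0xad, 0x1e, 0x1e]

RES = [0x8e, 0x1e, 0x6f, 0x6f, 0x51, 0xad, 0x1e, 0x1e]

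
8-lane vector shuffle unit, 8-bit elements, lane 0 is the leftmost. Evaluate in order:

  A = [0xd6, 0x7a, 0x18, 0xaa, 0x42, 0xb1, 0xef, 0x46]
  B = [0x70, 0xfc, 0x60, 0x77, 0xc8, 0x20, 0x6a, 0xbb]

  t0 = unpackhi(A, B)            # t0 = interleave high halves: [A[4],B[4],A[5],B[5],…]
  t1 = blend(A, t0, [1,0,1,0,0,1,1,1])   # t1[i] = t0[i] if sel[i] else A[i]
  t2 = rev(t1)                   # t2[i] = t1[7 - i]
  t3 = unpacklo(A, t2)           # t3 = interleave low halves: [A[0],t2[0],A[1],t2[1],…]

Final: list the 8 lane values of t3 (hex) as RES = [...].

RES = [0xd6, 0xbb, 0x7a, 0x46, 0x18, 0x6a, 0xaa, 0x42]

  t0: 42 c8 b1 20 ef 6a 46 bb
  t1: 42 7a b1 aa 42 6a 46 bb
  t2: bb 46 6a 42 aa b1 7a 42
  t3: d6 bb 7a 46 18 6a aa 42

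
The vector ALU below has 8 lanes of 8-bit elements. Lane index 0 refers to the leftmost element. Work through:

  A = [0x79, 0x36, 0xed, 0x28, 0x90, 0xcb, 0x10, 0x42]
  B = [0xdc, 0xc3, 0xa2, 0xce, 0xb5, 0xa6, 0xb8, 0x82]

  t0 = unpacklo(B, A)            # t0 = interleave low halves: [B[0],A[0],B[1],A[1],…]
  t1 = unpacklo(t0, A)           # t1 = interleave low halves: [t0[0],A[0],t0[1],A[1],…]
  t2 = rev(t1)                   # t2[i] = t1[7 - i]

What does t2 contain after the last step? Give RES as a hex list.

RES = [0x28, 0x36, 0xed, 0xc3, 0x36, 0x79, 0x79, 0xdc]

→ t0 |dc|79|c3|36|a2|ed|ce|28|
→ t1 |dc|79|79|36|c3|ed|36|28|
→ t2 |28|36|ed|c3|36|79|79|dc|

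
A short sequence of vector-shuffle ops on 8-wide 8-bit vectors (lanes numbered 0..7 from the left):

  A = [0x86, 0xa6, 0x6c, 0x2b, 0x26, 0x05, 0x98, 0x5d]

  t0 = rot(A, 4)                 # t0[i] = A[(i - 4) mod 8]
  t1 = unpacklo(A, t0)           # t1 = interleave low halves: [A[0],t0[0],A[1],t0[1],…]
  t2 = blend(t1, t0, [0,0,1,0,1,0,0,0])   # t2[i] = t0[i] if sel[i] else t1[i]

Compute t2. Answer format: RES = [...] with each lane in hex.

t0 = [0x26, 0x05, 0x98, 0x5d, 0x86, 0xa6, 0x6c, 0x2b]
t1 = [0x86, 0x26, 0xa6, 0x05, 0x6c, 0x98, 0x2b, 0x5d]
t2 = [0x86, 0x26, 0x98, 0x05, 0x86, 0x98, 0x2b, 0x5d]

RES = [0x86, 0x26, 0x98, 0x05, 0x86, 0x98, 0x2b, 0x5d]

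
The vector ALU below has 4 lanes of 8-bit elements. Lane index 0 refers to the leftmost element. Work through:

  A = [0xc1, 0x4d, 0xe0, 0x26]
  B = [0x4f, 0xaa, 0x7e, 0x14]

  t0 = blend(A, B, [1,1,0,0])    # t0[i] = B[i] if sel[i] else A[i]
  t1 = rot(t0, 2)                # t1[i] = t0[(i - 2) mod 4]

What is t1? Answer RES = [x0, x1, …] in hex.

RES = [ 0xe0  0x26  0x4f  0xaa ]

→ t0 |4f|aa|e0|26|
→ t1 |e0|26|4f|aa|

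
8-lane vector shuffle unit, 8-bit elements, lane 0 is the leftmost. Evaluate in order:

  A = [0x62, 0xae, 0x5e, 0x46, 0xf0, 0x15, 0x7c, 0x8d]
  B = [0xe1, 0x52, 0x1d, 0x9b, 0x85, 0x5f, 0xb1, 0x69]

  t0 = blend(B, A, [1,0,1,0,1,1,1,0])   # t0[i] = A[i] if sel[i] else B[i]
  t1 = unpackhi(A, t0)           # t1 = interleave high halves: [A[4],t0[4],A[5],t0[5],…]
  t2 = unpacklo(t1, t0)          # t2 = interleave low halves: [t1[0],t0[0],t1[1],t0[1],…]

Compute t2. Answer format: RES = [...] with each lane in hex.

→ t0 |62|52|5e|9b|f0|15|7c|69|
→ t1 |f0|f0|15|15|7c|7c|8d|69|
→ t2 |f0|62|f0|52|15|5e|15|9b|

RES = [ 0xf0  0x62  0xf0  0x52  0x15  0x5e  0x15  0x9b ]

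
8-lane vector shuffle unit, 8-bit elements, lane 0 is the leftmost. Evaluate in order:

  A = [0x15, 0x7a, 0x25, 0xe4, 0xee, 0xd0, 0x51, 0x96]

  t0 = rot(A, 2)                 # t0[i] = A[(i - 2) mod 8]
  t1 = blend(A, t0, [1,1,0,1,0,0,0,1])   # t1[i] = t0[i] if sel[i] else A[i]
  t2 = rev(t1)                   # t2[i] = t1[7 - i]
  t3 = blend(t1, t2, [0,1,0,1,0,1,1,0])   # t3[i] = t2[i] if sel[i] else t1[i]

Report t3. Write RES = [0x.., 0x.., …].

RES = [0x51, 0x51, 0x25, 0xee, 0xee, 0x25, 0x96, 0xd0]

→ t0 |51|96|15|7a|25|e4|ee|d0|
→ t1 |51|96|25|7a|ee|d0|51|d0|
→ t2 |d0|51|d0|ee|7a|25|96|51|
→ t3 |51|51|25|ee|ee|25|96|d0|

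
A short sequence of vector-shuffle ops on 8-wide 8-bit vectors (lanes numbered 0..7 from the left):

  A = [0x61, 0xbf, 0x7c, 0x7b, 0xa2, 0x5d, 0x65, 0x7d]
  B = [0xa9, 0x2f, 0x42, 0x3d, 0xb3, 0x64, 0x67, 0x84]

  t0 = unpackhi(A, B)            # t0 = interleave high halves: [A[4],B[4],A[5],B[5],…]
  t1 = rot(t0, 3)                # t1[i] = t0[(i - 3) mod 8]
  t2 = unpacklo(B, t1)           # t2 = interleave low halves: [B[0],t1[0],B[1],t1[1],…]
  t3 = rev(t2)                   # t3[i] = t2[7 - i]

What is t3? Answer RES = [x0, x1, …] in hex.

RES = [ 0xa2  0x3d  0x84  0x42  0x7d  0x2f  0x67  0xa9 ]

→ t0 |a2|b3|5d|64|65|67|7d|84|
→ t1 |67|7d|84|a2|b3|5d|64|65|
→ t2 |a9|67|2f|7d|42|84|3d|a2|
→ t3 |a2|3d|84|42|7d|2f|67|a9|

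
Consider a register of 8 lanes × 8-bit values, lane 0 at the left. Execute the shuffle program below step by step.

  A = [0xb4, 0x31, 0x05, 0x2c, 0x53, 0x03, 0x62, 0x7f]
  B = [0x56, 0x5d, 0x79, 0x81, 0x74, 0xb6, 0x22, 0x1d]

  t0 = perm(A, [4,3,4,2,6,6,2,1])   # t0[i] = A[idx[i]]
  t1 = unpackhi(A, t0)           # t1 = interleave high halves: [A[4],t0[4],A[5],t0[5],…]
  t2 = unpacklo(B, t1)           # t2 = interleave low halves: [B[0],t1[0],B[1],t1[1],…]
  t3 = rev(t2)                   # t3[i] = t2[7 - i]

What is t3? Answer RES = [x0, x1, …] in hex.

→ t0 |53|2c|53|05|62|62|05|31|
→ t1 |53|62|03|62|62|05|7f|31|
→ t2 |56|53|5d|62|79|03|81|62|
→ t3 |62|81|03|79|62|5d|53|56|

RES = [ 0x62  0x81  0x03  0x79  0x62  0x5d  0x53  0x56 ]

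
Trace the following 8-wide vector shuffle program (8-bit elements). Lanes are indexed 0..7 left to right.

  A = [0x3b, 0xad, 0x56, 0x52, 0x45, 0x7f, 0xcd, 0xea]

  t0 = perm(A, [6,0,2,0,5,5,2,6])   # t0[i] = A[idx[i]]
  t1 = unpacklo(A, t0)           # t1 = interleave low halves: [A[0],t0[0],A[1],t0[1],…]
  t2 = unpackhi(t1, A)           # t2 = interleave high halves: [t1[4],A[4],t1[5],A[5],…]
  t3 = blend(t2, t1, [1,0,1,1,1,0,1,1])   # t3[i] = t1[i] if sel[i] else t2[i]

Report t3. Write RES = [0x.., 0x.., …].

RES = [0x3b, 0x45, 0xad, 0x3b, 0x56, 0xcd, 0x52, 0x3b]

t0 = [0xcd, 0x3b, 0x56, 0x3b, 0x7f, 0x7f, 0x56, 0xcd]
t1 = [0x3b, 0xcd, 0xad, 0x3b, 0x56, 0x56, 0x52, 0x3b]
t2 = [0x56, 0x45, 0x56, 0x7f, 0x52, 0xcd, 0x3b, 0xea]
t3 = [0x3b, 0x45, 0xad, 0x3b, 0x56, 0xcd, 0x52, 0x3b]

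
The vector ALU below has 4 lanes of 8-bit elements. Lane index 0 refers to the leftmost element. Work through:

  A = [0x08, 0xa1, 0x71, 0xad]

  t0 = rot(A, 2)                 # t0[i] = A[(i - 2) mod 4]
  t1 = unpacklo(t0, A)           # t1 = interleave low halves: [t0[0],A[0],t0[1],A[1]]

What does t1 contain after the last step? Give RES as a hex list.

t0 = [0x71, 0xad, 0x08, 0xa1]
t1 = [0x71, 0x08, 0xad, 0xa1]

RES = [0x71, 0x08, 0xad, 0xa1]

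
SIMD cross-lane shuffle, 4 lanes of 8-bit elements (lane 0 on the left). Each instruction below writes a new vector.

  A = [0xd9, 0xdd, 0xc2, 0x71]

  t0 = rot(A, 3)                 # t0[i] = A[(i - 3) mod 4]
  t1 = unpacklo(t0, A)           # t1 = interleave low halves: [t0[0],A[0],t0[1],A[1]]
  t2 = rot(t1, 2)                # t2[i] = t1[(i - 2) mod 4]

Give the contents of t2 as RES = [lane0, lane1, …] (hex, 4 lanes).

t0 = [0xdd, 0xc2, 0x71, 0xd9]
t1 = [0xdd, 0xd9, 0xc2, 0xdd]
t2 = [0xc2, 0xdd, 0xdd, 0xd9]

RES = [0xc2, 0xdd, 0xdd, 0xd9]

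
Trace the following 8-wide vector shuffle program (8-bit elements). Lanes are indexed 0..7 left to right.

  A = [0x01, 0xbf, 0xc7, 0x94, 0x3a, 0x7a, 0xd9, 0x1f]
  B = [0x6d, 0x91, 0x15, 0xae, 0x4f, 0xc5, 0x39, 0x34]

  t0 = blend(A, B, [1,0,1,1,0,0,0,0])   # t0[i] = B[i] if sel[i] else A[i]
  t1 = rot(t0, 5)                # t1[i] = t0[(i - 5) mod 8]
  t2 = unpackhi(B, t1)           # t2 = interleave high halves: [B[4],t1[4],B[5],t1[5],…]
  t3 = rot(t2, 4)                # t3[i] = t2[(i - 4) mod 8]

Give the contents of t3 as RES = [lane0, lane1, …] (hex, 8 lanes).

RES = [0x39, 0xbf, 0x34, 0x15, 0x4f, 0x1f, 0xc5, 0x6d]

→ t0 |6d|bf|15|ae|3a|7a|d9|1f|
→ t1 |ae|3a|7a|d9|1f|6d|bf|15|
→ t2 |4f|1f|c5|6d|39|bf|34|15|
→ t3 |39|bf|34|15|4f|1f|c5|6d|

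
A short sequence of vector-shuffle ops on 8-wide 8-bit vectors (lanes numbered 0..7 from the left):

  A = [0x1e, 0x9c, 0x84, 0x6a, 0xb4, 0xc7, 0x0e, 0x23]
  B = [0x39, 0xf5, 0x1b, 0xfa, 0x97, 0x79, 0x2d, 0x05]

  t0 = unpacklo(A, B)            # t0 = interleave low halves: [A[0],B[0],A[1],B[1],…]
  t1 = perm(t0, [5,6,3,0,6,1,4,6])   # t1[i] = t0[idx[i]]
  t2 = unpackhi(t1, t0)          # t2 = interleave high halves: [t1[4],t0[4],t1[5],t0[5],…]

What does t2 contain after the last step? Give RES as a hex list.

t0 = [0x1e, 0x39, 0x9c, 0xf5, 0x84, 0x1b, 0x6a, 0xfa]
t1 = [0x1b, 0x6a, 0xf5, 0x1e, 0x6a, 0x39, 0x84, 0x6a]
t2 = [0x6a, 0x84, 0x39, 0x1b, 0x84, 0x6a, 0x6a, 0xfa]

RES = [ 0x6a  0x84  0x39  0x1b  0x84  0x6a  0x6a  0xfa ]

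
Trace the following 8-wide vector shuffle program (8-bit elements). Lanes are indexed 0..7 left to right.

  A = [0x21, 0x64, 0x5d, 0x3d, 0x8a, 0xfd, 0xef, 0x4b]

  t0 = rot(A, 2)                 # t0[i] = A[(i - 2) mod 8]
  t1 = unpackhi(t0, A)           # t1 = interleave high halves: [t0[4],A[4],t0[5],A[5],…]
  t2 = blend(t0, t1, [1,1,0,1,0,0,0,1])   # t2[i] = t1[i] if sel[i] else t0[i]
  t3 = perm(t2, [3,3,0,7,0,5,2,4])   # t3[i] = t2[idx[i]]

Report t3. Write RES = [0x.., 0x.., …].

  t0: ef 4b 21 64 5d 3d 8a fd
  t1: 5d 8a 3d fd 8a ef fd 4b
  t2: 5d 8a 21 fd 5d 3d 8a 4b
  t3: fd fd 5d 4b 5d 3d 21 5d

RES = [ 0xfd  0xfd  0x5d  0x4b  0x5d  0x3d  0x21  0x5d ]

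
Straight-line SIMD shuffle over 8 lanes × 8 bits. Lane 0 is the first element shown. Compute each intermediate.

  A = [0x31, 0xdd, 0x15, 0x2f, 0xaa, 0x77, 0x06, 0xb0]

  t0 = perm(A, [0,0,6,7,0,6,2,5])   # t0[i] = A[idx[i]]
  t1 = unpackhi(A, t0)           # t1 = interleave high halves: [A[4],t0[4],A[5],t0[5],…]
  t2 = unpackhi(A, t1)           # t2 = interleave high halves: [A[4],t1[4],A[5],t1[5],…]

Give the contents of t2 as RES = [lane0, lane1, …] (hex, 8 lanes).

t0 = [0x31, 0x31, 0x06, 0xb0, 0x31, 0x06, 0x15, 0x77]
t1 = [0xaa, 0x31, 0x77, 0x06, 0x06, 0x15, 0xb0, 0x77]
t2 = [0xaa, 0x06, 0x77, 0x15, 0x06, 0xb0, 0xb0, 0x77]

RES = [0xaa, 0x06, 0x77, 0x15, 0x06, 0xb0, 0xb0, 0x77]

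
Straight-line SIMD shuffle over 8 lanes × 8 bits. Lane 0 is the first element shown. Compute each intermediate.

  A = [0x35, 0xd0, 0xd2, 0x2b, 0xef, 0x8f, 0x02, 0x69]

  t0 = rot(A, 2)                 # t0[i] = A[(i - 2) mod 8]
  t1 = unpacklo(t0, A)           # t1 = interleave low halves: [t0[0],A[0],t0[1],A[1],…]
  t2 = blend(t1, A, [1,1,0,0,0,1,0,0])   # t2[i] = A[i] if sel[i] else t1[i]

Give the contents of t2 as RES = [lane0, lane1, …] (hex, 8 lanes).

t0 = [0x02, 0x69, 0x35, 0xd0, 0xd2, 0x2b, 0xef, 0x8f]
t1 = [0x02, 0x35, 0x69, 0xd0, 0x35, 0xd2, 0xd0, 0x2b]
t2 = [0x35, 0xd0, 0x69, 0xd0, 0x35, 0x8f, 0xd0, 0x2b]

RES = [0x35, 0xd0, 0x69, 0xd0, 0x35, 0x8f, 0xd0, 0x2b]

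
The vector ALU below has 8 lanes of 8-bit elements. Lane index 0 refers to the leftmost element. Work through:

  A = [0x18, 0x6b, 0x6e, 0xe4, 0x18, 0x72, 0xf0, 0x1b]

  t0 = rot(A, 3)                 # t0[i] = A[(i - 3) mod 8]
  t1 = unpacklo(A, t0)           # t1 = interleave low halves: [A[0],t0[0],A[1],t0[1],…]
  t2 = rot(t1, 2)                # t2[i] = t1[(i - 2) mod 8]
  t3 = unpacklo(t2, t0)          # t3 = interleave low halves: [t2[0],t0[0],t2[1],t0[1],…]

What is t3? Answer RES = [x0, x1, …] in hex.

t0 = [0x72, 0xf0, 0x1b, 0x18, 0x6b, 0x6e, 0xe4, 0x18]
t1 = [0x18, 0x72, 0x6b, 0xf0, 0x6e, 0x1b, 0xe4, 0x18]
t2 = [0xe4, 0x18, 0x18, 0x72, 0x6b, 0xf0, 0x6e, 0x1b]
t3 = [0xe4, 0x72, 0x18, 0xf0, 0x18, 0x1b, 0x72, 0x18]

RES = [ 0xe4  0x72  0x18  0xf0  0x18  0x1b  0x72  0x18 ]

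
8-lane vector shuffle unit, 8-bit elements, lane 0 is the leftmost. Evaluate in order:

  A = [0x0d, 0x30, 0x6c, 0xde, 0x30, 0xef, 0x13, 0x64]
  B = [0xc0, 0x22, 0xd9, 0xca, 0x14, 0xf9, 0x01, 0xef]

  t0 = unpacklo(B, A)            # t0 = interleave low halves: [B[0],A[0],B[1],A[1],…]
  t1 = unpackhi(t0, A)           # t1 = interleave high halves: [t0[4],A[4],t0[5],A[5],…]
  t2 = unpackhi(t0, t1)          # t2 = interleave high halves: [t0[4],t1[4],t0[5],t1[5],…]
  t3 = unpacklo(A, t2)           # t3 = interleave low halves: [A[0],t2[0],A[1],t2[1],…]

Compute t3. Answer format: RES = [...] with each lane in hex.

RES = [ 0x0d  0xd9  0x30  0xca  0x6c  0x6c  0xde  0x13 ]

  t0: c0 0d 22 30 d9 6c ca de
  t1: d9 30 6c ef ca 13 de 64
  t2: d9 ca 6c 13 ca de de 64
  t3: 0d d9 30 ca 6c 6c de 13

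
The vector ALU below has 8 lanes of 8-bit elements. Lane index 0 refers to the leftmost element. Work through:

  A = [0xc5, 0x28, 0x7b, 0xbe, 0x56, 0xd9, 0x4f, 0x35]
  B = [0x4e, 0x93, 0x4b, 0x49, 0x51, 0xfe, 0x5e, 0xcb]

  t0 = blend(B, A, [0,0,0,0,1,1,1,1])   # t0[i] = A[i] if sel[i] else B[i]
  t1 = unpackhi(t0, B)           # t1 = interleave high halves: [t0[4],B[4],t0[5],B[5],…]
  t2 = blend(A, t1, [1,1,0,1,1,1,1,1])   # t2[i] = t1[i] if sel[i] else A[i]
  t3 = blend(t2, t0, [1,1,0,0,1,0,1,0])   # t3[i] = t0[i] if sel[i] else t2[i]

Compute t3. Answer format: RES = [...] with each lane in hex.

RES = [0x4e, 0x93, 0x7b, 0xfe, 0x56, 0x5e, 0x4f, 0xcb]

t0 = [0x4e, 0x93, 0x4b, 0x49, 0x56, 0xd9, 0x4f, 0x35]
t1 = [0x56, 0x51, 0xd9, 0xfe, 0x4f, 0x5e, 0x35, 0xcb]
t2 = [0x56, 0x51, 0x7b, 0xfe, 0x4f, 0x5e, 0x35, 0xcb]
t3 = [0x4e, 0x93, 0x7b, 0xfe, 0x56, 0x5e, 0x4f, 0xcb]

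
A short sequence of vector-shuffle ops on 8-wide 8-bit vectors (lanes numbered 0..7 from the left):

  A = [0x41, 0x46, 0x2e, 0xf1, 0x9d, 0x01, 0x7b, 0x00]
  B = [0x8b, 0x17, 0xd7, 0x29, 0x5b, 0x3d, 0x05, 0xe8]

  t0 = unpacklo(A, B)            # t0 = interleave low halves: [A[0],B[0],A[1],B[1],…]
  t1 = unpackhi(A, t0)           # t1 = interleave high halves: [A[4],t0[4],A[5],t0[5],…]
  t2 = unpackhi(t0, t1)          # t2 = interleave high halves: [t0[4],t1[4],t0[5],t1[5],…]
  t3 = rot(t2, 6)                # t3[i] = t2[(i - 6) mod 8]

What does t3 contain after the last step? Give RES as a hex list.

t0 = [0x41, 0x8b, 0x46, 0x17, 0x2e, 0xd7, 0xf1, 0x29]
t1 = [0x9d, 0x2e, 0x01, 0xd7, 0x7b, 0xf1, 0x00, 0x29]
t2 = [0x2e, 0x7b, 0xd7, 0xf1, 0xf1, 0x00, 0x29, 0x29]
t3 = [0xd7, 0xf1, 0xf1, 0x00, 0x29, 0x29, 0x2e, 0x7b]

RES = [ 0xd7  0xf1  0xf1  0x00  0x29  0x29  0x2e  0x7b ]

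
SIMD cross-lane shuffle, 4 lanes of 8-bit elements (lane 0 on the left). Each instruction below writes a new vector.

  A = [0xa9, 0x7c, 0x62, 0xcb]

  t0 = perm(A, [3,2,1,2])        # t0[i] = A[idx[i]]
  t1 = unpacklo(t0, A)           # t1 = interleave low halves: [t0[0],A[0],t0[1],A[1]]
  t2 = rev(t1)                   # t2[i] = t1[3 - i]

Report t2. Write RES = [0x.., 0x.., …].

RES = [ 0x7c  0x62  0xa9  0xcb ]

→ t0 |cb|62|7c|62|
→ t1 |cb|a9|62|7c|
→ t2 |7c|62|a9|cb|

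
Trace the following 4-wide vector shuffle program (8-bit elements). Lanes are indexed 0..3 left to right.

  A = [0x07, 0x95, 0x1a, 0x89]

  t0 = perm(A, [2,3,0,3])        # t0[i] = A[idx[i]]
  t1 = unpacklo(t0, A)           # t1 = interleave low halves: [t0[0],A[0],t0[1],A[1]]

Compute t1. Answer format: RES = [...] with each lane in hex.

t0 = [0x1a, 0x89, 0x07, 0x89]
t1 = [0x1a, 0x07, 0x89, 0x95]

RES = [ 0x1a  0x07  0x89  0x95 ]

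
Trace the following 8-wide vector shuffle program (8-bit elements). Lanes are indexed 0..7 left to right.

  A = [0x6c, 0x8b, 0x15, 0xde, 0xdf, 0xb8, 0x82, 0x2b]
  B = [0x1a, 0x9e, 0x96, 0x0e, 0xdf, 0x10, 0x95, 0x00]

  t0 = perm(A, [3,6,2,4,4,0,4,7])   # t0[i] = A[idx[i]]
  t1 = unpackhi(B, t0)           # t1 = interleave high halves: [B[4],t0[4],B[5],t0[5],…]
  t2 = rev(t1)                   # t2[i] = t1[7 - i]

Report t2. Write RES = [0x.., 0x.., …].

RES = [0x2b, 0x00, 0xdf, 0x95, 0x6c, 0x10, 0xdf, 0xdf]

→ t0 |de|82|15|df|df|6c|df|2b|
→ t1 |df|df|10|6c|95|df|00|2b|
→ t2 |2b|00|df|95|6c|10|df|df|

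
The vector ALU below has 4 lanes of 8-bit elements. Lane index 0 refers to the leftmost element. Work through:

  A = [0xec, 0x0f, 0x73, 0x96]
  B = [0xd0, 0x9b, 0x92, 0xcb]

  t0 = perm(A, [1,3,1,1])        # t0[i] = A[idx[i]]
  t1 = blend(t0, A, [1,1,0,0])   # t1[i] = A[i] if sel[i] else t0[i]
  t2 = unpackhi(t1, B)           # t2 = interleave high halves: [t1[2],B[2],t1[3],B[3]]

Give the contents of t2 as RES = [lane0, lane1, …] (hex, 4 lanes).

→ t0 |0f|96|0f|0f|
→ t1 |ec|0f|0f|0f|
→ t2 |0f|92|0f|cb|

RES = [ 0x0f  0x92  0x0f  0xcb ]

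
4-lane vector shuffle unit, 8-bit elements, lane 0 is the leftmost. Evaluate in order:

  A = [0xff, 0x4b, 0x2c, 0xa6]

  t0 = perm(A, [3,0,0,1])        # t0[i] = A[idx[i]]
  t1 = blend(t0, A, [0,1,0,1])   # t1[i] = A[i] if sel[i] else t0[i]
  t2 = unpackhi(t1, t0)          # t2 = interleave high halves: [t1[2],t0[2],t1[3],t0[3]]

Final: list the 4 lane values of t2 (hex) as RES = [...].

RES = [ 0xff  0xff  0xa6  0x4b ]

t0 = [0xa6, 0xff, 0xff, 0x4b]
t1 = [0xa6, 0x4b, 0xff, 0xa6]
t2 = [0xff, 0xff, 0xa6, 0x4b]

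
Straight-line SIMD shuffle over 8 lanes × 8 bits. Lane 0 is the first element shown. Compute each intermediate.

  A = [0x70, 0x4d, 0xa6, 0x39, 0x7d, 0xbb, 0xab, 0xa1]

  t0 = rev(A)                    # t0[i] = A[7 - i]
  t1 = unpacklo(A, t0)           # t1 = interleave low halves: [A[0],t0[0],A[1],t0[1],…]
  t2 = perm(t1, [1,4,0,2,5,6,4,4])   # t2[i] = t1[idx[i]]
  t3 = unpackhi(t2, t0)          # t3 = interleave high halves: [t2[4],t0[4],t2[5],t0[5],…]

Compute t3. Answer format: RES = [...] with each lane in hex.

  t0: a1 ab bb 7d 39 a6 4d 70
  t1: 70 a1 4d ab a6 bb 39 7d
  t2: a1 a6 70 4d bb 39 a6 a6
  t3: bb 39 39 a6 a6 4d a6 70

RES = [ 0xbb  0x39  0x39  0xa6  0xa6  0x4d  0xa6  0x70 ]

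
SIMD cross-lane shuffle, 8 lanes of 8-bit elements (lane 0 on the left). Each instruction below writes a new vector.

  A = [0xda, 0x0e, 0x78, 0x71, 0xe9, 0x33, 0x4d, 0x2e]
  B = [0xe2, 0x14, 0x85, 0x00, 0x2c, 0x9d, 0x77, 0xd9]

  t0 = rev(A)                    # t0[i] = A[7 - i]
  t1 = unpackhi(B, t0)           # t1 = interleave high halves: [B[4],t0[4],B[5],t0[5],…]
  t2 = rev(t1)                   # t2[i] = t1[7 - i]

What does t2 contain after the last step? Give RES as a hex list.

  t0: 2e 4d 33 e9 71 78 0e da
  t1: 2c 71 9d 78 77 0e d9 da
  t2: da d9 0e 77 78 9d 71 2c

RES = [0xda, 0xd9, 0x0e, 0x77, 0x78, 0x9d, 0x71, 0x2c]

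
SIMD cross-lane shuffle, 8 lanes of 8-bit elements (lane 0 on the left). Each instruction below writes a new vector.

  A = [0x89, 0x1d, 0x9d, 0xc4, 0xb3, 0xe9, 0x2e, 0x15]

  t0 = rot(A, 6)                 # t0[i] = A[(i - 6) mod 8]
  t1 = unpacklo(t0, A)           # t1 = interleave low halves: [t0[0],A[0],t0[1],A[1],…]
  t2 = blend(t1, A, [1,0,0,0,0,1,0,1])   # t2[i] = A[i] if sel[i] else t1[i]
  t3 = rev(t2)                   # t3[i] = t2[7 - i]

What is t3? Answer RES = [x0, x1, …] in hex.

RES = [ 0x15  0xe9  0xe9  0xb3  0x1d  0xc4  0x89  0x89 ]

t0 = [0x9d, 0xc4, 0xb3, 0xe9, 0x2e, 0x15, 0x89, 0x1d]
t1 = [0x9d, 0x89, 0xc4, 0x1d, 0xb3, 0x9d, 0xe9, 0xc4]
t2 = [0x89, 0x89, 0xc4, 0x1d, 0xb3, 0xe9, 0xe9, 0x15]
t3 = [0x15, 0xe9, 0xe9, 0xb3, 0x1d, 0xc4, 0x89, 0x89]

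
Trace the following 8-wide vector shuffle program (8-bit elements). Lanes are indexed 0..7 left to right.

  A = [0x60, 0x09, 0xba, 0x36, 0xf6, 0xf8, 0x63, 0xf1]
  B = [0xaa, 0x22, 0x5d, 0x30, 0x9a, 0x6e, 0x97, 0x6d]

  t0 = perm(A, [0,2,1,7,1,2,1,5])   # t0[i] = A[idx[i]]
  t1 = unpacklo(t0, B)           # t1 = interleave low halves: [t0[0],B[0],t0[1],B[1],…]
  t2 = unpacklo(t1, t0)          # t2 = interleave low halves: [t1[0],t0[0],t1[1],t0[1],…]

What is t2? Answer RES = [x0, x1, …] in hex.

→ t0 |60|ba|09|f1|09|ba|09|f8|
→ t1 |60|aa|ba|22|09|5d|f1|30|
→ t2 |60|60|aa|ba|ba|09|22|f1|

RES = [ 0x60  0x60  0xaa  0xba  0xba  0x09  0x22  0xf1 ]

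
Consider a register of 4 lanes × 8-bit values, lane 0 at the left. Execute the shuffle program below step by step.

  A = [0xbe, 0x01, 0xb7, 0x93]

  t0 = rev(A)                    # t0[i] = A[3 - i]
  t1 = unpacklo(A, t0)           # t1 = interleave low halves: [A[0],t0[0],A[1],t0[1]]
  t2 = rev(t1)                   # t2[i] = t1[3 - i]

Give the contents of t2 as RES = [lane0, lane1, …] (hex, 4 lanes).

→ t0 |93|b7|01|be|
→ t1 |be|93|01|b7|
→ t2 |b7|01|93|be|

RES = [ 0xb7  0x01  0x93  0xbe ]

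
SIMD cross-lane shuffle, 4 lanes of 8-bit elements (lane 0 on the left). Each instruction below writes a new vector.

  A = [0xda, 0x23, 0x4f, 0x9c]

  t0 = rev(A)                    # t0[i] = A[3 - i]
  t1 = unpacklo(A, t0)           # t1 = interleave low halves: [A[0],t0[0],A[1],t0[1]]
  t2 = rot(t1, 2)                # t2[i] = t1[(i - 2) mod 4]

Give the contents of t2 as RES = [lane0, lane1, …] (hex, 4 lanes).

  t0: 9c 4f 23 da
  t1: da 9c 23 4f
  t2: 23 4f da 9c

RES = [ 0x23  0x4f  0xda  0x9c ]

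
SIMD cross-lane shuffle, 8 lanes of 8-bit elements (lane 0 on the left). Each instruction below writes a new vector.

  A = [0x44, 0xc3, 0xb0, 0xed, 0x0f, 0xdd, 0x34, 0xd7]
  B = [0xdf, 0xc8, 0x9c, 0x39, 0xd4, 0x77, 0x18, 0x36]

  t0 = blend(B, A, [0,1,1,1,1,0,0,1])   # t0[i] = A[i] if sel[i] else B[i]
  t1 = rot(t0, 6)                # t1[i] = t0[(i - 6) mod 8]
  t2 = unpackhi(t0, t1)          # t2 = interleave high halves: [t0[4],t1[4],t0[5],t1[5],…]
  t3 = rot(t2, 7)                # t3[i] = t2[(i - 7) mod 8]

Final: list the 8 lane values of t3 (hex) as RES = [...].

RES = [0x18, 0x77, 0xd7, 0x18, 0xdf, 0xd7, 0xc3, 0x0f]

t0 = [0xdf, 0xc3, 0xb0, 0xed, 0x0f, 0x77, 0x18, 0xd7]
t1 = [0xb0, 0xed, 0x0f, 0x77, 0x18, 0xd7, 0xdf, 0xc3]
t2 = [0x0f, 0x18, 0x77, 0xd7, 0x18, 0xdf, 0xd7, 0xc3]
t3 = [0x18, 0x77, 0xd7, 0x18, 0xdf, 0xd7, 0xc3, 0x0f]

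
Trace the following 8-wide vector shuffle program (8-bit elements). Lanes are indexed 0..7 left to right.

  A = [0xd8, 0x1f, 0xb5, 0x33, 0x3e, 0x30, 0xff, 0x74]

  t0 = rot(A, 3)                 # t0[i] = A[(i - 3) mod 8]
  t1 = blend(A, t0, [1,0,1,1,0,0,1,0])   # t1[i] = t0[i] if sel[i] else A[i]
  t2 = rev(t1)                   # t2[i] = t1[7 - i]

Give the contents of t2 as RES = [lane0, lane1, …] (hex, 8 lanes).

→ t0 |30|ff|74|d8|1f|b5|33|3e|
→ t1 |30|1f|74|d8|3e|30|33|74|
→ t2 |74|33|30|3e|d8|74|1f|30|

RES = [0x74, 0x33, 0x30, 0x3e, 0xd8, 0x74, 0x1f, 0x30]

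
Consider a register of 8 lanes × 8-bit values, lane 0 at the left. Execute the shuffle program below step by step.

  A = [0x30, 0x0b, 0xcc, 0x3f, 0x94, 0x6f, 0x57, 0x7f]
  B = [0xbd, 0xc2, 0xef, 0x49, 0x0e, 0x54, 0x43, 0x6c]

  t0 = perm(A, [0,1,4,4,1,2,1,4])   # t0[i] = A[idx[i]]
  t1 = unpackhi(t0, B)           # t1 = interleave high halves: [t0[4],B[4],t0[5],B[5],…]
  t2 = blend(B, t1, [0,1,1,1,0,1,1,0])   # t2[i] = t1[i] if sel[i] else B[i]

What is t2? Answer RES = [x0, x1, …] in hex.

RES = [ 0xbd  0x0e  0xcc  0x54  0x0e  0x43  0x94  0x6c ]

  t0: 30 0b 94 94 0b cc 0b 94
  t1: 0b 0e cc 54 0b 43 94 6c
  t2: bd 0e cc 54 0e 43 94 6c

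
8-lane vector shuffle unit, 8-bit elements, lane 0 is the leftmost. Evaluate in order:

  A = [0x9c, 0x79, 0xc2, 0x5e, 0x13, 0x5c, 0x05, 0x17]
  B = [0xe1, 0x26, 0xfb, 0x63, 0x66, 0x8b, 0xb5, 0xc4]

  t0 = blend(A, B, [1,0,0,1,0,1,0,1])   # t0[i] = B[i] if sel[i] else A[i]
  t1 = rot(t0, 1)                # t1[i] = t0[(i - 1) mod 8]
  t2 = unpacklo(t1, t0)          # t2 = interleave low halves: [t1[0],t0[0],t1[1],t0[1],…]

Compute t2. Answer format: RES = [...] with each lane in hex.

→ t0 |e1|79|c2|63|13|8b|05|c4|
→ t1 |c4|e1|79|c2|63|13|8b|05|
→ t2 |c4|e1|e1|79|79|c2|c2|63|

RES = [0xc4, 0xe1, 0xe1, 0x79, 0x79, 0xc2, 0xc2, 0x63]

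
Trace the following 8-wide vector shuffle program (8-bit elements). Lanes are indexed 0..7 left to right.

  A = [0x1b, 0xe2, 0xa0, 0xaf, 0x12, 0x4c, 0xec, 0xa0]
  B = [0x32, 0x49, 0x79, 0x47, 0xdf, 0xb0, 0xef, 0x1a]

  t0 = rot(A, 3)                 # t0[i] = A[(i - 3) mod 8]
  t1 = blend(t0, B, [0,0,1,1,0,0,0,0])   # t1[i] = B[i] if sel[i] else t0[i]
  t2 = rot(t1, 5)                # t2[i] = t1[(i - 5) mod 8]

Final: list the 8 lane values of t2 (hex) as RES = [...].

RES = [0x47, 0xe2, 0xa0, 0xaf, 0x12, 0x4c, 0xec, 0x79]

→ t0 |4c|ec|a0|1b|e2|a0|af|12|
→ t1 |4c|ec|79|47|e2|a0|af|12|
→ t2 |47|e2|a0|af|12|4c|ec|79|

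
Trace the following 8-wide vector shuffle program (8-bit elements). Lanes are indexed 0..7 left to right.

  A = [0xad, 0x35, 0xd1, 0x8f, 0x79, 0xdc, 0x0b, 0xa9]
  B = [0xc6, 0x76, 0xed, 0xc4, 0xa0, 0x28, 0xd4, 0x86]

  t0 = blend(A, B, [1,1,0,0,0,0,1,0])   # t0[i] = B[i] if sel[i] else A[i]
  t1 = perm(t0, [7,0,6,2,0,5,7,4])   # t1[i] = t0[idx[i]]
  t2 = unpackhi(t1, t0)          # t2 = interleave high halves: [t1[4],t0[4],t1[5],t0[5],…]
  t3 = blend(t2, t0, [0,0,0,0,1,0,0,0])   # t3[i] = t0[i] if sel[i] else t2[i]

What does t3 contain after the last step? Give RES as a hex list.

RES = [ 0xc6  0x79  0xdc  0xdc  0x79  0xd4  0x79  0xa9 ]

  t0: c6 76 d1 8f 79 dc d4 a9
  t1: a9 c6 d4 d1 c6 dc a9 79
  t2: c6 79 dc dc a9 d4 79 a9
  t3: c6 79 dc dc 79 d4 79 a9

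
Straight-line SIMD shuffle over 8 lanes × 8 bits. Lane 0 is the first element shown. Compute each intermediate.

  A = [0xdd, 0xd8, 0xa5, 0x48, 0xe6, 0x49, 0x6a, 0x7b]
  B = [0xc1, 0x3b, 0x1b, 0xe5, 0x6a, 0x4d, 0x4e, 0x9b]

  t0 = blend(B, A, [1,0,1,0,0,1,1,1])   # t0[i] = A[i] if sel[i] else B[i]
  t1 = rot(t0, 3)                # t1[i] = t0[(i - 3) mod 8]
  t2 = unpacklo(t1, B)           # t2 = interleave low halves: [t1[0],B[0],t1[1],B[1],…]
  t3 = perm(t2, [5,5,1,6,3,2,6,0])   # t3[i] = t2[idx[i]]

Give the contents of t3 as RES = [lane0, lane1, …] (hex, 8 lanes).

RES = [0x1b, 0x1b, 0xc1, 0xdd, 0x3b, 0x6a, 0xdd, 0x49]

  t0: dd 3b a5 e5 6a 49 6a 7b
  t1: 49 6a 7b dd 3b a5 e5 6a
  t2: 49 c1 6a 3b 7b 1b dd e5
  t3: 1b 1b c1 dd 3b 6a dd 49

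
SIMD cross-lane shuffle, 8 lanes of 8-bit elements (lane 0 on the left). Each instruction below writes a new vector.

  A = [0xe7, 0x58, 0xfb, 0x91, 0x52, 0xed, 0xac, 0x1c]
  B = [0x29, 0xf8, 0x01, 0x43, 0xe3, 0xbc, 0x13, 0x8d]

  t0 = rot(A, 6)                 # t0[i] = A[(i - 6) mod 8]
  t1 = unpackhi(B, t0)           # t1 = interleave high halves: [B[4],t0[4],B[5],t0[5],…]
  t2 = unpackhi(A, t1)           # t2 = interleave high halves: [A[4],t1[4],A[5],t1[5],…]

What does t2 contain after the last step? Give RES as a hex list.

  t0: fb 91 52 ed ac 1c e7 58
  t1: e3 ac bc 1c 13 e7 8d 58
  t2: 52 13 ed e7 ac 8d 1c 58

RES = [0x52, 0x13, 0xed, 0xe7, 0xac, 0x8d, 0x1c, 0x58]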